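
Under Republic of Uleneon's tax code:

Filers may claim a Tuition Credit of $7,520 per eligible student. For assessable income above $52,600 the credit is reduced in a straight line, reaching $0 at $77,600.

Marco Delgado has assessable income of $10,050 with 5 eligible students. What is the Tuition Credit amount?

Tuition Credit: base = 5 × $7,520 = $37,600. $10,050 is at or below the $52,600 threshold, so the full $37,600 applies.

$37,600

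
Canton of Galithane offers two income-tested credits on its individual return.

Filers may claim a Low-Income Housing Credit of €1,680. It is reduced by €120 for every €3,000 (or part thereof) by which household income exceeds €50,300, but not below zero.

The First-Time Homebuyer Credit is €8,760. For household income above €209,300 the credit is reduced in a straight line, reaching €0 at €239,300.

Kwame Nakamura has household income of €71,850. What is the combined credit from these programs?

€9,480

Low-Income Housing Credit: income exceeds €50,300 by €21,550, which is 8 full-or-partial €3,000 increments; reduction = 8 × €120 = €960, leaving €720.
First-Time Homebuyer Credit: €71,850 is at or below the €209,300 threshold, so the full €8,760 applies.
Total: €720 + €8,760 = €9,480.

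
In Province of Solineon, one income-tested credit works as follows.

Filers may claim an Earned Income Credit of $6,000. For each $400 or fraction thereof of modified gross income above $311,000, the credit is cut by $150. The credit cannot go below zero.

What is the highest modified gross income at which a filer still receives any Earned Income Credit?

$326,600

After 39 increments the reduction is 39 × $150 = $5,850, leaving $150; one more increment wipes it out. Increment 39 ends at excess 39 × $400 = $15,600, so the highest qualifying income is $311,000 + $15,600 = $326,600.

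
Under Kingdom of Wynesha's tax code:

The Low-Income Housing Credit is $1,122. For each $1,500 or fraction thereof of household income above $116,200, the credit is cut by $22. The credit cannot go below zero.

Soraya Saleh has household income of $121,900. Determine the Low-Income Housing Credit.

Low-Income Housing Credit: income exceeds $116,200 by $5,700, which is 4 full-or-partial $1,500 increments; reduction = 4 × $22 = $88, leaving $1,034.

$1,034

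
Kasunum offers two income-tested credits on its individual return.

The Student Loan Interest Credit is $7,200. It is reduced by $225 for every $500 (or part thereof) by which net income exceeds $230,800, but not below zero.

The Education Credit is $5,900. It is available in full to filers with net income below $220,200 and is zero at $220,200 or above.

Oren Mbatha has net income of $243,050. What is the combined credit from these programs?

$1,575

Student Loan Interest Credit: income exceeds $230,800 by $12,250, which is 25 full-or-partial $500 increments; reduction = 25 × $225 = $5,625, leaving $1,575.
Education Credit: $243,050 meets or exceeds the $220,200 cutoff, so the credit is $0.
Total: $1,575 + $0 = $1,575.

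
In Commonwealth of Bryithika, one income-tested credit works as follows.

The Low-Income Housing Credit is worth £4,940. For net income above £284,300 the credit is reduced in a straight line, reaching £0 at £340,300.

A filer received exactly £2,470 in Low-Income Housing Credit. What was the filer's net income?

£312,300

£2,470 is 2,470/4,940 of the full £4,940, so 2,470/4,940 of the £56,000 range has been used: income = £284,300 + £56,000 × 2,470/4,940 = £312,300.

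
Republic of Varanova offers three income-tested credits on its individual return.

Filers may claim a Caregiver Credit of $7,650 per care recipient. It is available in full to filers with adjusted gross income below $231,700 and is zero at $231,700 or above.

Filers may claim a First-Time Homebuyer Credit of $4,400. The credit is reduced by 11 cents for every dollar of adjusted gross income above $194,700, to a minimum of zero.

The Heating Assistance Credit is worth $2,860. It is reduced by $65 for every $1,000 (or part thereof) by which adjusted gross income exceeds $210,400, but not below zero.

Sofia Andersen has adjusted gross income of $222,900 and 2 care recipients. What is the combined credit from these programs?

$18,613

Caregiver Credit: base = 2 × $7,650 = $15,300. $222,900 is below the $231,700 cutoff, so the full $15,300 applies.
First-Time Homebuyer Credit: 11% of the $28,200 excess over $194,700 is $3,102; credit = $4,400 − $3,102 = $1,298.
Heating Assistance Credit: income exceeds $210,400 by $12,500, which is 13 full-or-partial $1,000 increments; reduction = 13 × $65 = $845, leaving $2,015.
Total: $15,300 + $1,298 + $2,015 = $18,613.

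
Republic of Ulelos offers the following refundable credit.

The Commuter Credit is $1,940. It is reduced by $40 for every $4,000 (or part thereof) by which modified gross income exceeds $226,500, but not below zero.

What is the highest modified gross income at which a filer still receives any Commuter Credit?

$418,500

After 48 increments the reduction is 48 × $40 = $1,920, leaving $20; one more increment wipes it out. Increment 48 ends at excess 48 × $4,000 = $192,000, so the highest qualifying income is $226,500 + $192,000 = $418,500.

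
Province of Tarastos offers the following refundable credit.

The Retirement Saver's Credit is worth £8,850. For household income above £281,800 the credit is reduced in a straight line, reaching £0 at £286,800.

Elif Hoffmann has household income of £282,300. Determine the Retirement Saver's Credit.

£7,965

Retirement Saver's Credit: £282,300 is £500 into a £5,000 phase-out range, leaving 4,500/5,000 of the credit: £8,850 × 4,500/5,000 = £7,965.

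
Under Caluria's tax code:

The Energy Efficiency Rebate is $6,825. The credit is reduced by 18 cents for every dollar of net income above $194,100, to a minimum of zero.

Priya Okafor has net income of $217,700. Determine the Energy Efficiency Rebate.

$2,577

Energy Efficiency Rebate: 18% of the $23,600 excess over $194,100 is $4,248; credit = $6,825 − $4,248 = $2,577.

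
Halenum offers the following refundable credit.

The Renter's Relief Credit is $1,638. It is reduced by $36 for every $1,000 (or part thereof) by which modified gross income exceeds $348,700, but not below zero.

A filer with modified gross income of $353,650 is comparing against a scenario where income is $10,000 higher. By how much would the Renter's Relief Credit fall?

$360

At $353,650 — income exceeds $348,700 by $4,950, which is 5 full-or-partial $1,000 increments; reduction = 5 × $36 = $180, leaving $1,458.
At $363,650 — income exceeds $348,700 by $14,950, which is 15 full-or-partial $1,000 increments; reduction = 15 × $36 = $540, leaving $1,098.
Lost: $1,458 − $1,098 = $360.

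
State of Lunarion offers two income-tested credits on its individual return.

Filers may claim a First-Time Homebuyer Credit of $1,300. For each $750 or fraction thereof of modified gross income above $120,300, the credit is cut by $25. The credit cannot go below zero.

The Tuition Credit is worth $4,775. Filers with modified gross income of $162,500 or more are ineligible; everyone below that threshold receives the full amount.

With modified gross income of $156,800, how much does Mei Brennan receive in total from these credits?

$4,850

First-Time Homebuyer Credit: income exceeds $120,300 by $36,500, which is 49 full-or-partial $750 increments; reduction = 49 × $25 = $1,225, leaving $75.
Tuition Credit: $156,800 is below the $162,500 cutoff, so the full $4,775 applies.
Total: $75 + $4,775 = $4,850.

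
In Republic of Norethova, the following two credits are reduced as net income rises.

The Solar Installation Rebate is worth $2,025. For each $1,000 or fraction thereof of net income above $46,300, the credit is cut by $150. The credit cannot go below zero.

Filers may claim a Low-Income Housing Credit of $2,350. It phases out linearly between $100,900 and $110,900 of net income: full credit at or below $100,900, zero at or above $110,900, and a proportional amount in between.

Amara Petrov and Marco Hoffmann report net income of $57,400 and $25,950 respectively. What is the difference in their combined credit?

Amara ($57,400): Solar Installation Rebate: income exceeds $46,300 by $11,100, which is 12 full-or-partial $1,000 increments; reduction = 12 × $150 = $1,800, leaving $225. Low-Income Housing Credit: $57,400 is at or below the $100,900 threshold, so the full $2,350 applies. total $225 + $2,350 = $2,575
Marco ($25,950): Solar Installation Rebate: $25,950 is at or below the $46,300 threshold, so the full $2,025 applies. Low-Income Housing Credit: $25,950 is at or below the $100,900 threshold, so the full $2,350 applies. total $2,025 + $2,350 = $4,375
Difference: |$2,575 − $4,375| = $1,800.

$1,800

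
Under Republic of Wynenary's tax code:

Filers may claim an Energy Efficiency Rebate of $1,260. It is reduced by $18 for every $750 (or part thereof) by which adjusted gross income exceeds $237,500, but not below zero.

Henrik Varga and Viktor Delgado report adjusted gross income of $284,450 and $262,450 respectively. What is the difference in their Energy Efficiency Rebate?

Henrik ($284,450): Energy Efficiency Rebate: income exceeds $237,500 by $46,950, which is 63 full-or-partial $750 increments; reduction = 63 × $18 = $1,134, leaving $126.
Viktor ($262,450): Energy Efficiency Rebate: income exceeds $237,500 by $24,950, which is 34 full-or-partial $750 increments; reduction = 34 × $18 = $612, leaving $648.
Difference: |$126 − $648| = $522.

$522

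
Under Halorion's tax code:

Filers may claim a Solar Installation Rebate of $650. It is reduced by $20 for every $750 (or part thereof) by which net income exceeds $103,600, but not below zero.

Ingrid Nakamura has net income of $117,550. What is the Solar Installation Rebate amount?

Solar Installation Rebate: income exceeds $103,600 by $13,950, which is 19 full-or-partial $750 increments; reduction = 19 × $20 = $380, leaving $270.

$270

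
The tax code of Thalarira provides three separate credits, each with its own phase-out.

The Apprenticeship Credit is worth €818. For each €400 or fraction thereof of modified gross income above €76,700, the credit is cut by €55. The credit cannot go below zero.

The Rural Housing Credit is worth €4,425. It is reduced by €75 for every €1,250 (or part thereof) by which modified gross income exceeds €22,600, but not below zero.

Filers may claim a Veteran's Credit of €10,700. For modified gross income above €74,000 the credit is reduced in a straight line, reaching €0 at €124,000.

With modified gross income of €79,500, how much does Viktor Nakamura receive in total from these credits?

Apprenticeship Credit: income exceeds €76,700 by €2,800, which is 7 full-or-partial €400 increments; reduction = 7 × €55 = €385, leaving €433.
Rural Housing Credit: income exceeds €22,600 by €56,900, which is 46 full-or-partial €1,250 increments; reduction = 46 × €75 = €3,450, leaving €975.
Veteran's Credit: €79,500 is €5,500 into a €50,000 phase-out range, leaving 44,500/50,000 of the credit: €10,700 × 44,500/50,000 = €9,523.
Total: €433 + €975 + €9,523 = €10,931.

€10,931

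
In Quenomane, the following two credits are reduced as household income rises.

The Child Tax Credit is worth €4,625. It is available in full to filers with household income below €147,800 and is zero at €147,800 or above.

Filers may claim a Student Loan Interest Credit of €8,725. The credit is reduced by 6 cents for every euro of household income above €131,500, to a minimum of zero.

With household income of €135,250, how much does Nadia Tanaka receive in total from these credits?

Child Tax Credit: €135,250 is below the €147,800 cutoff, so the full €4,625 applies.
Student Loan Interest Credit: 6% of the €3,750 excess over €131,500 is €225; credit = €8,725 − €225 = €8,500.
Total: €4,625 + €8,500 = €13,125.

€13,125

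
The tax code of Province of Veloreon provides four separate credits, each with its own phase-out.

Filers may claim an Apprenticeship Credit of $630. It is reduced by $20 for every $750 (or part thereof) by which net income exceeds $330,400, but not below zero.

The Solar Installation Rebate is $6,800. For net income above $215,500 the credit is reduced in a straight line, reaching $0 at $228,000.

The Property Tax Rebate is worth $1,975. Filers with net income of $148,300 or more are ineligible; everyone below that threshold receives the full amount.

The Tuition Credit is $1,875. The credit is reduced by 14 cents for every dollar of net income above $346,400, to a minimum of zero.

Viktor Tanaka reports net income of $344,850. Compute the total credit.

Apprenticeship Credit: income exceeds $330,400 by $14,450, which is 20 full-or-partial $750 increments; reduction = 20 × $20 = $400, leaving $230.
Solar Installation Rebate: $344,850 is at or above $228,000, so the credit is $0.
Property Tax Rebate: $344,850 meets or exceeds the $148,300 cutoff, so the credit is $0.
Tuition Credit: $344,850 is at or below the $346,400 threshold, so the full $1,875 applies.
Total: $230 + $0 + $0 + $1,875 = $2,105.

$2,105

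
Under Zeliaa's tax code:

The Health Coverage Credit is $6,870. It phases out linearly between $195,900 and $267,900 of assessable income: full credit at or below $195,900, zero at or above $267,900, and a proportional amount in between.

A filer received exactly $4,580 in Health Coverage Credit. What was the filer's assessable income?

$4,580 is 4,580/6,870 of the full $6,870, so 2,290/6,870 of the $72,000 range has been used: income = $195,900 + $72,000 × 2,290/6,870 = $219,900.

$219,900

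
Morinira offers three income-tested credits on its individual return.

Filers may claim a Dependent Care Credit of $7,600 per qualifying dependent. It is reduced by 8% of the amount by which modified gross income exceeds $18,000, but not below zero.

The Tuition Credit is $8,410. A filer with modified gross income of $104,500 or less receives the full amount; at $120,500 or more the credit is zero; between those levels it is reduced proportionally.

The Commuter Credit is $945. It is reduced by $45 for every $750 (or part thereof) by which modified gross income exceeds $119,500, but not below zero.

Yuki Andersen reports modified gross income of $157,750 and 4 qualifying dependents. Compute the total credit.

Dependent Care Credit: base = 4 × $7,600 = $30,400. 8% of the $139,750 excess over $18,000 is $11,180; credit = $30,400 − $11,180 = $19,220.
Tuition Credit: $157,750 is at or above $120,500, so the credit is $0.
Commuter Credit: income exceeds $119,500 by $38,250 → 51 increments × $45 = $2,295 ≥ base, so the credit is $0.
Total: $19,220 + $0 + $0 = $19,220.

$19,220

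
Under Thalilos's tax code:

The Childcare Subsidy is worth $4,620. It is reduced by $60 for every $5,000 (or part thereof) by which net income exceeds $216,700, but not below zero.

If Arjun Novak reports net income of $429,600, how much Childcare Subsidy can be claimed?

$2,040

Childcare Subsidy: income exceeds $216,700 by $212,900, which is 43 full-or-partial $5,000 increments; reduction = 43 × $60 = $2,580, leaving $2,040.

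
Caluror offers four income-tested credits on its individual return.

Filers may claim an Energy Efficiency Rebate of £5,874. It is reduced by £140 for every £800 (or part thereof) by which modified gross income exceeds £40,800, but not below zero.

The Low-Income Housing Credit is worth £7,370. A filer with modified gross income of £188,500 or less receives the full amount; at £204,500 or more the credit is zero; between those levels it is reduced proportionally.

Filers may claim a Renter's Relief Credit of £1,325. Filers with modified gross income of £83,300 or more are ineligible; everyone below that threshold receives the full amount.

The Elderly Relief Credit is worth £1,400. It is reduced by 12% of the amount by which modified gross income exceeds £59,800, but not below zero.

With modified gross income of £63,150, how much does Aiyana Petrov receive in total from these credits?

£11,647

Energy Efficiency Rebate: income exceeds £40,800 by £22,350, which is 28 full-or-partial £800 increments; reduction = 28 × £140 = £3,920, leaving £1,954.
Low-Income Housing Credit: £63,150 is at or below the £188,500 threshold, so the full £7,370 applies.
Renter's Relief Credit: £63,150 is below the £83,300 cutoff, so the full £1,325 applies.
Elderly Relief Credit: 12% of the £3,350 excess over £59,800 is £402; credit = £1,400 − £402 = £998.
Total: £1,954 + £7,370 + £1,325 + £998 = £11,647.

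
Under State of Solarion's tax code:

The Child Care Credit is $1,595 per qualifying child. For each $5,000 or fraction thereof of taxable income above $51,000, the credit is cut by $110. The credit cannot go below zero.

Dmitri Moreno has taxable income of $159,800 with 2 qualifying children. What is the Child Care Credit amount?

Child Care Credit: base = 2 × $1,595 = $3,190. income exceeds $51,000 by $108,800, which is 22 full-or-partial $5,000 increments; reduction = 22 × $110 = $2,420, leaving $770.

$770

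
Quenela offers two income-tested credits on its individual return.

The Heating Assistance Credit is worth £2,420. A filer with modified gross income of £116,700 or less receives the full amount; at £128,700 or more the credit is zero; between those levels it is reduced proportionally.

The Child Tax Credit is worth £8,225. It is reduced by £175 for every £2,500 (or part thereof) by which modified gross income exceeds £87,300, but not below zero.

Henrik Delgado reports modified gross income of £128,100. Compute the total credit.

Heating Assistance Credit: £128,100 is £11,400 into a £12,000 phase-out range, leaving 600/12,000 of the credit: £2,420 × 600/12,000 = £121.
Child Tax Credit: income exceeds £87,300 by £40,800, which is 17 full-or-partial £2,500 increments; reduction = 17 × £175 = £2,975, leaving £5,250.
Total: £121 + £5,250 = £5,371.

£5,371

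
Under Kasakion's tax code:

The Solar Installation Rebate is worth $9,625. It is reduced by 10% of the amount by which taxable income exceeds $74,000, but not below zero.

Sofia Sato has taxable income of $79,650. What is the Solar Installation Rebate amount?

Solar Installation Rebate: 10% of the $5,650 excess over $74,000 is $565; credit = $9,625 − $565 = $9,060.

$9,060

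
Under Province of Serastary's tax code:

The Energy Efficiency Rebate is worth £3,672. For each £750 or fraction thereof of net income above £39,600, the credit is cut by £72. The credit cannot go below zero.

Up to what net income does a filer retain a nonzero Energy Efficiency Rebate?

After 50 increments the reduction is 50 × £72 = £3,600, leaving £72; one more increment wipes it out. Increment 50 ends at excess 50 × £750 = £37,500, so the highest qualifying income is £39,600 + £37,500 = £77,100.

£77,100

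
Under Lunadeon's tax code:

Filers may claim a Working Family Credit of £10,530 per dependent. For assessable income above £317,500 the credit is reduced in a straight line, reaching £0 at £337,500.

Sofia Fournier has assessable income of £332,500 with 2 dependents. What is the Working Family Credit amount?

£5,265

Working Family Credit: base = 2 × £10,530 = £21,060. £332,500 is £15,000 into a £20,000 phase-out range, leaving 5,000/20,000 of the credit: £21,060 × 5,000/20,000 = £5,265.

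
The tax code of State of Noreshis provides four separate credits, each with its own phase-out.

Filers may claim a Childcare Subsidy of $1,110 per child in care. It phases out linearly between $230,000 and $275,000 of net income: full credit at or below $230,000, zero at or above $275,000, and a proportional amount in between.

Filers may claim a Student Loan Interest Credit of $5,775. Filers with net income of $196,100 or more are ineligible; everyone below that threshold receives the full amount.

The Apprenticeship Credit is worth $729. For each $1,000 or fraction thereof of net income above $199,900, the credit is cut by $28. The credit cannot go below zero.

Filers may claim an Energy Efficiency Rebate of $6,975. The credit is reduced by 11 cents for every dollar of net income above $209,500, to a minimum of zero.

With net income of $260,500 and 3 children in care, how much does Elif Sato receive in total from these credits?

$2,438

Childcare Subsidy: base = 3 × $1,110 = $3,330. $260,500 is $30,500 into a $45,000 phase-out range, leaving 14,500/45,000 of the credit: $3,330 × 14,500/45,000 = $1,073.
Student Loan Interest Credit: $260,500 meets or exceeds the $196,100 cutoff, so the credit is $0.
Apprenticeship Credit: income exceeds $199,900 by $60,600 → 61 increments × $28 = $1,708 ≥ base, so the credit is $0.
Energy Efficiency Rebate: 11% of the $51,000 excess over $209,500 is $5,610; credit = $6,975 − $5,610 = $1,365.
Total: $1,073 + $0 + $0 + $1,365 = $2,438.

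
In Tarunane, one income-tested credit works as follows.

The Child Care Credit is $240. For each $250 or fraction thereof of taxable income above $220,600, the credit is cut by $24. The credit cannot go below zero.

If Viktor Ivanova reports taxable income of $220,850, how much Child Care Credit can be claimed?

Child Care Credit: income exceeds $220,600 by $250, which is 1 full-or-partial $250 increment; reduction = 1 × $24 = $24, leaving $216.

$216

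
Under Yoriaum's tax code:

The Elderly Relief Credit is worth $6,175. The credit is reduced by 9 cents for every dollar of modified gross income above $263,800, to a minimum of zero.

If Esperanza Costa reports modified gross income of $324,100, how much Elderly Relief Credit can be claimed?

Elderly Relief Credit: 9% of the $60,300 excess over $263,800 is $5,427; credit = $6,175 − $5,427 = $748.

$748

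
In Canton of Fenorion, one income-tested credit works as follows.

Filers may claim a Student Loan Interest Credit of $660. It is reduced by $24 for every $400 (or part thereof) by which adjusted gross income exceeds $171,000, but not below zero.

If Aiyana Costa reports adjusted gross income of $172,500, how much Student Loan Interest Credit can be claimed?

Student Loan Interest Credit: income exceeds $171,000 by $1,500, which is 4 full-or-partial $400 increments; reduction = 4 × $24 = $96, leaving $564.

$564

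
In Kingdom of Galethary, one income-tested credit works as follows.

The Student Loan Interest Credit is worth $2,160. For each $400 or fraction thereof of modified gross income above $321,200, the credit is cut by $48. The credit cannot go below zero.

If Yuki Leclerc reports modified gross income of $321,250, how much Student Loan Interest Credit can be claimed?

$2,112

Student Loan Interest Credit: income exceeds $321,200 by $50, which is 1 full-or-partial $400 increment; reduction = 1 × $48 = $48, leaving $2,112.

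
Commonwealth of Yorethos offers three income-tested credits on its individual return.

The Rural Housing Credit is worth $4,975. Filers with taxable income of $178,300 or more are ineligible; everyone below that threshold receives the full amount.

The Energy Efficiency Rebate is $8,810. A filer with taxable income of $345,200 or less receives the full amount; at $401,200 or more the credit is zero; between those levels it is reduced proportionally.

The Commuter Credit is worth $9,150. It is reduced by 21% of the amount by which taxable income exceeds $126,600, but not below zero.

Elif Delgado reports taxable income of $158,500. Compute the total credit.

$16,236

Rural Housing Credit: $158,500 is below the $178,300 cutoff, so the full $4,975 applies.
Energy Efficiency Rebate: $158,500 is at or below the $345,200 threshold, so the full $8,810 applies.
Commuter Credit: 21% of the $31,900 excess over $126,600 is $6,699; credit = $9,150 − $6,699 = $2,451.
Total: $4,975 + $8,810 + $2,451 = $16,236.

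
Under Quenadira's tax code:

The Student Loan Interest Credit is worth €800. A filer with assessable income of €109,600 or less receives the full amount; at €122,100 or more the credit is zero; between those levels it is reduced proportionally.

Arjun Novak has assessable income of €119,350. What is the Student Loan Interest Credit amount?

Student Loan Interest Credit: €119,350 is €9,750 into a €12,500 phase-out range, leaving 2,750/12,500 of the credit: €800 × 2,750/12,500 = €176.

€176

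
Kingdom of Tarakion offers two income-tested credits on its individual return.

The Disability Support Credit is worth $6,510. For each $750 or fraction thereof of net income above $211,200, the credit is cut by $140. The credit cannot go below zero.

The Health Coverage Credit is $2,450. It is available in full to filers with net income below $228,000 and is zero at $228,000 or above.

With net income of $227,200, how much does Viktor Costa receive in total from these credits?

$5,880

Disability Support Credit: income exceeds $211,200 by $16,000, which is 22 full-or-partial $750 increments; reduction = 22 × $140 = $3,080, leaving $3,430.
Health Coverage Credit: $227,200 is below the $228,000 cutoff, so the full $2,450 applies.
Total: $3,430 + $2,450 = $5,880.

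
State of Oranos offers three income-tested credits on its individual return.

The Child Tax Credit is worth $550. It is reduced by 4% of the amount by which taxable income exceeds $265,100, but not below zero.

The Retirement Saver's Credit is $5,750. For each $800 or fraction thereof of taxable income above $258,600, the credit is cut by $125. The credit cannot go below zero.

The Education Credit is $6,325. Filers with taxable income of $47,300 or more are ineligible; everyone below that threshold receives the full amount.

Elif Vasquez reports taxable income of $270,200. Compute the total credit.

$4,221

Child Tax Credit: 4% of the $5,100 excess over $265,100 is $204; credit = $550 − $204 = $346.
Retirement Saver's Credit: income exceeds $258,600 by $11,600, which is 15 full-or-partial $800 increments; reduction = 15 × $125 = $1,875, leaving $3,875.
Education Credit: $270,200 meets or exceeds the $47,300 cutoff, so the credit is $0.
Total: $346 + $3,875 + $0 = $4,221.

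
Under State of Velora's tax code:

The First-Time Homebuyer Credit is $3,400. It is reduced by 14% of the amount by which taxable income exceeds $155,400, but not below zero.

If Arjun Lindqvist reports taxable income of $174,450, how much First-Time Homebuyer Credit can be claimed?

First-Time Homebuyer Credit: 14% of the $19,050 excess over $155,400 is $2,667; credit = $3,400 − $2,667 = $733.

$733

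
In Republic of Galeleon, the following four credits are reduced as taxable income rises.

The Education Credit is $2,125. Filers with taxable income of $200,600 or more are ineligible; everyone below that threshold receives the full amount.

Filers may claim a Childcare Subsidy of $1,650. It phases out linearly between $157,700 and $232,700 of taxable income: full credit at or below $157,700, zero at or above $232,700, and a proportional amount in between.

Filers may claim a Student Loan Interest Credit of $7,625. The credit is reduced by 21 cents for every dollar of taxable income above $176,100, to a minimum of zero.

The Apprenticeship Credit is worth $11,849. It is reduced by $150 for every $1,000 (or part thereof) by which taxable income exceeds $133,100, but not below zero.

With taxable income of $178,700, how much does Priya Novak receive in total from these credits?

$15,341

Education Credit: $178,700 is below the $200,600 cutoff, so the full $2,125 applies.
Childcare Subsidy: $178,700 is $21,000 into a $75,000 phase-out range, leaving 54,000/75,000 of the credit: $1,650 × 54,000/75,000 = $1,188.
Student Loan Interest Credit: 21% of the $2,600 excess over $176,100 is $546; credit = $7,625 − $546 = $7,079.
Apprenticeship Credit: income exceeds $133,100 by $45,600, which is 46 full-or-partial $1,000 increments; reduction = 46 × $150 = $6,900, leaving $4,949.
Total: $2,125 + $1,188 + $7,079 + $4,949 = $15,341.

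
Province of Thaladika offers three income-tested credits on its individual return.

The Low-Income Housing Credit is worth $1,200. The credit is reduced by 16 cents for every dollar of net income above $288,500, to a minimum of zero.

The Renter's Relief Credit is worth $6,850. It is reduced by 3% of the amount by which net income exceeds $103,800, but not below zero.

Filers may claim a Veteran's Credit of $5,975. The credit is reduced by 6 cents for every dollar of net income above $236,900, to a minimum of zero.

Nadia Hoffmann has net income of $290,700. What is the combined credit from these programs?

$4,838

Low-Income Housing Credit: 16% of the $2,200 excess over $288,500 is $352; credit = $1,200 − $352 = $848.
Renter's Relief Credit: 3% of the $186,900 excess over $103,800 is $5,607; credit = $6,850 − $5,607 = $1,243.
Veteran's Credit: 6% of the $53,800 excess over $236,900 is $3,228; credit = $5,975 − $3,228 = $2,747.
Total: $848 + $1,243 + $2,747 = $4,838.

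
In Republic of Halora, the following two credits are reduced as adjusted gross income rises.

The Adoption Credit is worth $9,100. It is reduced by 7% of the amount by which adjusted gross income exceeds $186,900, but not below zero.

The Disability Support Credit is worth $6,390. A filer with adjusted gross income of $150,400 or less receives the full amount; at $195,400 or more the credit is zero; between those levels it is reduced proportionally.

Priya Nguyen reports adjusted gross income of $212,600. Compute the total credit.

Adoption Credit: 7% of the $25,700 excess over $186,900 is $1,799; credit = $9,100 − $1,799 = $7,301.
Disability Support Credit: $212,600 is at or above $195,400, so the credit is $0.
Total: $7,301 + $0 = $7,301.

$7,301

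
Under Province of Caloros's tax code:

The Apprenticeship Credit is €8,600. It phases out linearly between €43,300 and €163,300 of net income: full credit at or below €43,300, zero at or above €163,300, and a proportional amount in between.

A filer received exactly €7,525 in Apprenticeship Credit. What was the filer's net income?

€58,300

€7,525 is 7,525/8,600 of the full €8,600, so 1,075/8,600 of the €120,000 range has been used: income = €43,300 + €120,000 × 1,075/8,600 = €58,300.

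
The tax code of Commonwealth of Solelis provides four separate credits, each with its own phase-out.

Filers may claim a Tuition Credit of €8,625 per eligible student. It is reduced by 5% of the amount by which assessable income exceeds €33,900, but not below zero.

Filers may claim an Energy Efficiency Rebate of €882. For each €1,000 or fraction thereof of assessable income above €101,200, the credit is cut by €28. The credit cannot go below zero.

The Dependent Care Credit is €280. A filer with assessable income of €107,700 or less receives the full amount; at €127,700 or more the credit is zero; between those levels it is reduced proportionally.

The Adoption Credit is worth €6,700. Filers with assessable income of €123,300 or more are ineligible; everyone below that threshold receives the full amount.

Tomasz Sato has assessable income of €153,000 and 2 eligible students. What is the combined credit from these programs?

Tuition Credit: base = 2 × €8,625 = €17,250. 5% of the €119,100 excess over €33,900 is €5,955; credit = €17,250 − €5,955 = €11,295.
Energy Efficiency Rebate: income exceeds €101,200 by €51,800 → 52 increments × €28 = €1,456 ≥ base, so the credit is €0.
Dependent Care Credit: €153,000 is at or above €127,700, so the credit is €0.
Adoption Credit: €153,000 meets or exceeds the €123,300 cutoff, so the credit is €0.
Total: €11,295 + €0 + €0 + €0 = €11,295.

€11,295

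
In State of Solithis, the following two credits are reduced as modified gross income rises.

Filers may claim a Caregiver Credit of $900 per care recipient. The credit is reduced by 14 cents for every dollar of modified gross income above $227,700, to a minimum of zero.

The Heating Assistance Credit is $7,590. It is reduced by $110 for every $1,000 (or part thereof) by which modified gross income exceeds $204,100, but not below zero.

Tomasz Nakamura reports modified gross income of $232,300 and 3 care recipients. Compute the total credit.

$6,456

Caregiver Credit: base = 3 × $900 = $2,700. 14% of the $4,600 excess over $227,700 is $644; credit = $2,700 − $644 = $2,056.
Heating Assistance Credit: income exceeds $204,100 by $28,200, which is 29 full-or-partial $1,000 increments; reduction = 29 × $110 = $3,190, leaving $4,400.
Total: $2,056 + $4,400 = $6,456.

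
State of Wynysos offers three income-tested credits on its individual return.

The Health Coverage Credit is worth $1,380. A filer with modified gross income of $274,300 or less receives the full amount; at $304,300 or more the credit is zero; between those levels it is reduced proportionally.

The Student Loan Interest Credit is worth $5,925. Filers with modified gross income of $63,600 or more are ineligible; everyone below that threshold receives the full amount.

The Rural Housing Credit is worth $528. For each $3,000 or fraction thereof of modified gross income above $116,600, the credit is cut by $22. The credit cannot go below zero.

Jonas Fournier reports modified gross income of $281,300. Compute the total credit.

Health Coverage Credit: $281,300 is $7,000 into a $30,000 phase-out range, leaving 23,000/30,000 of the credit: $1,380 × 23,000/30,000 = $1,058.
Student Loan Interest Credit: $281,300 meets or exceeds the $63,600 cutoff, so the credit is $0.
Rural Housing Credit: income exceeds $116,600 by $164,700 → 55 increments × $22 = $1,210 ≥ base, so the credit is $0.
Total: $1,058 + $0 + $0 = $1,058.

$1,058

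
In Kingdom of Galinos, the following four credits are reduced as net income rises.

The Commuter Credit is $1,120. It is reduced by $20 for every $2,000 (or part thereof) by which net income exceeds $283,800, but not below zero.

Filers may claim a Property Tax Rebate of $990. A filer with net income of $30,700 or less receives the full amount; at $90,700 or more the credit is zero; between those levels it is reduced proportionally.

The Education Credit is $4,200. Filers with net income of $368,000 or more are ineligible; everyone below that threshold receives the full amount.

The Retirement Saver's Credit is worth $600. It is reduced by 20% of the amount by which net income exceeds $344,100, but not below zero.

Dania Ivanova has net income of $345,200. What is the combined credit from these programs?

Commuter Credit: income exceeds $283,800 by $61,400, which is 31 full-or-partial $2,000 increments; reduction = 31 × $20 = $620, leaving $500.
Property Tax Rebate: $345,200 is at or above $90,700, so the credit is $0.
Education Credit: $345,200 is below the $368,000 cutoff, so the full $4,200 applies.
Retirement Saver's Credit: 20% of the $1,100 excess over $344,100 is $220; credit = $600 − $220 = $380.
Total: $500 + $0 + $4,200 + $380 = $5,080.

$5,080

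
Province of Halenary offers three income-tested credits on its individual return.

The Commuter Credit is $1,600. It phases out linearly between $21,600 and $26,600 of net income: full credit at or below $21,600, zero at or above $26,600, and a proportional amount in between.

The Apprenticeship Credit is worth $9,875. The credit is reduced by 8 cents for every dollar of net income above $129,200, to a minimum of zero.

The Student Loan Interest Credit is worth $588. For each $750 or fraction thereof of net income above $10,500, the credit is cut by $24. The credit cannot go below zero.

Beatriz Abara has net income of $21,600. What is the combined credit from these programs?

$11,703

Commuter Credit: $21,600 is at or below the $21,600 threshold, so the full $1,600 applies.
Apprenticeship Credit: $21,600 is at or below the $129,200 threshold, so the full $9,875 applies.
Student Loan Interest Credit: income exceeds $10,500 by $11,100, which is 15 full-or-partial $750 increments; reduction = 15 × $24 = $360, leaving $228.
Total: $1,600 + $9,875 + $228 = $11,703.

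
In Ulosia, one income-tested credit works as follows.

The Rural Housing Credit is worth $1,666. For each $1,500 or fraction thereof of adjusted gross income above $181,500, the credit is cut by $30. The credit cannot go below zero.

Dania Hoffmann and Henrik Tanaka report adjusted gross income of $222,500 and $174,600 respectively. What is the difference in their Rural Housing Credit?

Dania ($222,500): Rural Housing Credit: income exceeds $181,500 by $41,000, which is 28 full-or-partial $1,500 increments; reduction = 28 × $30 = $840, leaving $826.
Henrik ($174,600): Rural Housing Credit: $174,600 is at or below the $181,500 threshold, so the full $1,666 applies.
Difference: |$826 − $1,666| = $840.

$840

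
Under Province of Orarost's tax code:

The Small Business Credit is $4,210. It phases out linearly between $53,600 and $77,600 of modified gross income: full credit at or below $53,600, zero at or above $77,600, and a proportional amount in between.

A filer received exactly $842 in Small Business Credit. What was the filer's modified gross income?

$842 is 842/4,210 of the full $4,210, so 3,368/4,210 of the $24,000 range has been used: income = $53,600 + $24,000 × 3,368/4,210 = $72,800.

$72,800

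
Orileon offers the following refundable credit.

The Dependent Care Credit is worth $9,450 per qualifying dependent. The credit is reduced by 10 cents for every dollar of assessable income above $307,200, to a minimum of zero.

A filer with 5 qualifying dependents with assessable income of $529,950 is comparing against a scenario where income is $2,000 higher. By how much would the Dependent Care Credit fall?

At $529,950 — base = 5 × $9,450 = $47,250. 10% of the $222,750 excess over $307,200 is $22,275; credit = $47,250 − $22,275 = $24,975.
At $531,950 — base = 5 × $9,450 = $47,250. 10% of the $224,750 excess over $307,200 is $22,475; credit = $47,250 − $22,475 = $24,775.
Lost: $24,975 − $24,775 = $200.

$200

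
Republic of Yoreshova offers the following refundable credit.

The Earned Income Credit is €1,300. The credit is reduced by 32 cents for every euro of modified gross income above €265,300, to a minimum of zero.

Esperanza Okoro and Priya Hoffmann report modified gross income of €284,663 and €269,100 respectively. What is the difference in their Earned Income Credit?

Esperanza (€284,663): Earned Income Credit: 32% of the €19,363 excess over €265,300 is €6,196.16 ≥ base, so the credit is €0.
Priya (€269,100): Earned Income Credit: 32% of the €3,800 excess over €265,300 is €1,216; credit = €1,300 − €1,216 = €84.
Difference: |€0 − €84| = €84.

€84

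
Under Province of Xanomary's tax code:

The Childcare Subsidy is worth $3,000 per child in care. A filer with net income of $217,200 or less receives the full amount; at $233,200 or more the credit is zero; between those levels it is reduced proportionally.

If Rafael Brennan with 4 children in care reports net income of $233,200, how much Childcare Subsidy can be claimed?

$0

Childcare Subsidy: base = 4 × $3,000 = $12,000. $233,200 is at or above $233,200, so the credit is $0.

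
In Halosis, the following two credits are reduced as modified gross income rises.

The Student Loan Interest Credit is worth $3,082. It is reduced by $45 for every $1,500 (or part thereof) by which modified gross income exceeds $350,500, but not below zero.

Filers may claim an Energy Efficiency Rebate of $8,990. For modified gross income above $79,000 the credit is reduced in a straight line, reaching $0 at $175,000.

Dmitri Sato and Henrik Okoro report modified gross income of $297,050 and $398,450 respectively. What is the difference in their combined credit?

$1,440

Dmitri ($297,050): Student Loan Interest Credit: $297,050 is at or below the $350,500 threshold, so the full $3,082 applies. Energy Efficiency Rebate: $297,050 is at or above $175,000, so the credit is $0. total $3,082 + $0 = $3,082
Henrik ($398,450): Student Loan Interest Credit: income exceeds $350,500 by $47,950, which is 32 full-or-partial $1,500 increments; reduction = 32 × $45 = $1,440, leaving $1,642. Energy Efficiency Rebate: $398,450 is at or above $175,000, so the credit is $0. total $1,642 + $0 = $1,642
Difference: |$3,082 − $1,642| = $1,440.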